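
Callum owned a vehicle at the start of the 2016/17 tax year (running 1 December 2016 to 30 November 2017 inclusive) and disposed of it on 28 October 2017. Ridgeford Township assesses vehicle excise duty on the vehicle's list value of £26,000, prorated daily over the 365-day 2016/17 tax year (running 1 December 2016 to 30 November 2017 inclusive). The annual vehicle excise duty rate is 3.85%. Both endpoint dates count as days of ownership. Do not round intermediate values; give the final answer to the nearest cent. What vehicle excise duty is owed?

Days held (1 December 2016 – 28 October 2017): 332 out of 365
Tax = £26,000 × 3.85% × 332/365 = £910.4986

£910.50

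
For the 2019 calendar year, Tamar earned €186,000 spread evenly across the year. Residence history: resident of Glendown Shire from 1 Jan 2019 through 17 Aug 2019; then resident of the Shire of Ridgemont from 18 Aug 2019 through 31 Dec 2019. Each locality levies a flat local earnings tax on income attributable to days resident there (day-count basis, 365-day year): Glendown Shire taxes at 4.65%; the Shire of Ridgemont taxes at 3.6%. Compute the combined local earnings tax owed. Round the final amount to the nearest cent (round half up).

€7,921.31

Glendown Shire, 1 Jan – 17 Aug 2019: 229 days → €186,000 × 4.65% × 229/365 = €5,426.3589
The Shire of Ridgemont, 18 Aug – 31 Dec 2019: 136 days → €186,000 × 3.6% × 136/365 = €2,494.9479
Total = €7,921.3068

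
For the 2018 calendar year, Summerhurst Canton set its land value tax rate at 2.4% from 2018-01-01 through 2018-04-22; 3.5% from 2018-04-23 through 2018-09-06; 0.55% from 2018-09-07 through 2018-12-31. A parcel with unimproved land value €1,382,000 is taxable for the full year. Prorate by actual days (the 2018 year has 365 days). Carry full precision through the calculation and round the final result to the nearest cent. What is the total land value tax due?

€30,748.55

2018-01-01 to 2018-04-22: 112 days at 2.4% → €1,382,000 × 2.4% × 112/365 = €10,177.5781
2018-04-23 to 2018-09-06: 137 days at 3.5% → €1,382,000 × 3.5% × 137/365 = €18,155.3151
2018-09-07 to 2018-12-31: 116 days at 0.55% → €1,382,000 × 0.55% × 116/365 = €2,415.6603
Total = €30,748.5534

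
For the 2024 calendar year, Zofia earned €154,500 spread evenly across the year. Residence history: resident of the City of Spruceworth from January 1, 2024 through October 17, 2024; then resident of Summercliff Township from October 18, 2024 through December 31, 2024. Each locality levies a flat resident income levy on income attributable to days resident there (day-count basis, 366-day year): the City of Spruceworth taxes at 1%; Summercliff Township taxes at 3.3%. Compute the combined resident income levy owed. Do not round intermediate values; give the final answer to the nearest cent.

€2,273.18

The City of Spruceworth, January 1 – October 17, 2024: 291 days → €154,500 × 1% × 291/366 = €1,228.4016
Summercliff Township, October 18 – December 31, 2024: 75 days → €154,500 × 3.3% × 75/366 = €1,044.7746
Total = €2,273.1762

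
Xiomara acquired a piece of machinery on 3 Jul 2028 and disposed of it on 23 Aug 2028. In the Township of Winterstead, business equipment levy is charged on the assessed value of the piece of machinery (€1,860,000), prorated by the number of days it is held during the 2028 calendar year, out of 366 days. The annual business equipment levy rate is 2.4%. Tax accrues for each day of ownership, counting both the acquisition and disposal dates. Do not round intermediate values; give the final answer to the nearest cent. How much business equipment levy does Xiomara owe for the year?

Days held (3 Jul – 23 Aug 2028): 52 out of 366
Tax = €1,860,000 × 2.4% × 52/366 = €6,342.2951

€6,342.30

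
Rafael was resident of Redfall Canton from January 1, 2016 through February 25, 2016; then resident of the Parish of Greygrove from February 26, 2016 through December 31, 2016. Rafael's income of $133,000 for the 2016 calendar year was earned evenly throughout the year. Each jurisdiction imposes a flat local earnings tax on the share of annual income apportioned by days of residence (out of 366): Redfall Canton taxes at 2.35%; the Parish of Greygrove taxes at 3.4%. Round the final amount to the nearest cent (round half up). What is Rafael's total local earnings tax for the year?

Redfall Canton, January 1 – February 25, 2016: 56 days → $133,000 × 2.35% × 56/366 = $478.2186
The Parish of Greygrove, February 26 – December 31, 2016: 310 days → $133,000 × 3.4% × 310/366 = $3,830.1093
Total = $4,308.3279

$4,308.33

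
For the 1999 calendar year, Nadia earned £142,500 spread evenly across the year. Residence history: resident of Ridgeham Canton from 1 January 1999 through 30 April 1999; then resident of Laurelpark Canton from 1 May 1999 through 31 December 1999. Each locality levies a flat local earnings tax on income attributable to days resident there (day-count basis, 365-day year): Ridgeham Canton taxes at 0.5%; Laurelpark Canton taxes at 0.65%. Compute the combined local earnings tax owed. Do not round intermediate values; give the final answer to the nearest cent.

Ridgeham Canton, 1 January – 30 April 1999: 120 days → £142,500 × 0.5% × 120/365 = £234.2466
Laurelpark Canton, 1 May – 31 December 1999: 245 days → £142,500 × 0.65% × 245/365 = £621.7295
Total = £855.9760

£855.98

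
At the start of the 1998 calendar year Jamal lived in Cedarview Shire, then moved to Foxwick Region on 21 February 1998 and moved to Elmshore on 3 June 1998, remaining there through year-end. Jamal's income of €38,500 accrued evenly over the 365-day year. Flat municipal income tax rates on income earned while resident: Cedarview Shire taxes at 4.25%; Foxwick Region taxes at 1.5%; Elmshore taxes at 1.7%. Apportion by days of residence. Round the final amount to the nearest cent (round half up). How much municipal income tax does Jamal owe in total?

Cedarview Shire, 1 January – 20 February 1998: 51 days → €38,500 × 4.25% × 51/365 = €228.6267
Foxwick Region, 21 February – 2 June 1998: 102 days → €38,500 × 1.5% × 102/365 = €161.3836
Elmshore, 3 June – 31 December 1998: 212 days → €38,500 × 1.7% × 212/365 = €380.1479
Total = €770.1582

€770.16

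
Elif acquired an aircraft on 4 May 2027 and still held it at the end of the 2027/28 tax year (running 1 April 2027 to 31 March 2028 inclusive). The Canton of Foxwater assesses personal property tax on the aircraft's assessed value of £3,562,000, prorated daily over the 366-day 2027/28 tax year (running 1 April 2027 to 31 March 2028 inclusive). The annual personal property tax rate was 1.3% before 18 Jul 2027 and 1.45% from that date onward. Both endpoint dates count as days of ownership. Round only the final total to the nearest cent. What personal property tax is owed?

4 May – 17 Jul 2027: 75 days at 1.3% → £3,562,000 × 1.3% × 75/366 = £9,488.9344
18 Jul 2027 – 31 Mar 2028: 258 days at 1.45% → £3,562,000 × 1.45% × 258/366 = £36,408.3115
Total = £45,897.2459

£45,897.25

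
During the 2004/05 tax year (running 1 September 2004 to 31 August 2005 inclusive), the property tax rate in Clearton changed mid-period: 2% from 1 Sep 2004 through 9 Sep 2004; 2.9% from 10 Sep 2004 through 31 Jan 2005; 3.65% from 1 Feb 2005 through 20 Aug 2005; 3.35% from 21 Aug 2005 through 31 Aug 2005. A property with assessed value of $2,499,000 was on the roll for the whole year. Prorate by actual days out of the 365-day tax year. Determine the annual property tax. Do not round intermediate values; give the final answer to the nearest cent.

1 Sep – 9 Sep 2004: 9 days at 2% → $2,499,000 × 2% × 9/365 = $1,232.3836
10 Sep 2004 – 31 Jan 2005: 144 days at 2.9% → $2,499,000 × 2.9% × 144/365 = $28,591.2986
1 Feb – 20 Aug 2005: 201 days at 3.65% → $2,499,000 × 3.65% × 201/365 = $50,229.9000
21 Aug – 31 Aug 2005: 11 days at 3.35% → $2,499,000 × 3.35% × 11/365 = $2,522.9630
Total = $82,576.5452

$82,576.55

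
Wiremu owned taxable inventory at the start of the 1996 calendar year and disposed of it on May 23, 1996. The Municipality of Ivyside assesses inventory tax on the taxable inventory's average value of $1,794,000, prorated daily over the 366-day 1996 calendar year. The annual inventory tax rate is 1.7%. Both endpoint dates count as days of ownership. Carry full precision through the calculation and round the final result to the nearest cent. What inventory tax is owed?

Days held (January 1 – May 23, 1996): 144 out of 366
Tax = $1,794,000 × 1.7% × 144/366 = $11,999.2131

$11,999.21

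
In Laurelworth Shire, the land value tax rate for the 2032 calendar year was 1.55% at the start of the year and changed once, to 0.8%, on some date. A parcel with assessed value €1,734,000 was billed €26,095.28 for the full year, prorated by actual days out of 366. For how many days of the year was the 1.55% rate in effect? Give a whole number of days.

344 days

Let d = days at the first rate; then 366 − d days at the second rate.
€1,734,000 × [1.55%·d + 0.8%·(366−d)] / 366 = €26,095.28
Solving gives d = 344, so the new rate took effect on 10 Dec 2032.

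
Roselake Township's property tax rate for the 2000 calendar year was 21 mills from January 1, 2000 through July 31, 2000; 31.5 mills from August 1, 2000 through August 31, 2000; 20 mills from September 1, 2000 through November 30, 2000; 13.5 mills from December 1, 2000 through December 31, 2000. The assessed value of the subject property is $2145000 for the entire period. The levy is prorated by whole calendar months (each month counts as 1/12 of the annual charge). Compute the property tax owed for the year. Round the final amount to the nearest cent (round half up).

$45045.00

January 1 – July 31, 2000: 7 months at 21 mills → $2145000 × 2.1% × 7/12 = $26276.2500
August 1 – August 31, 2000: 1 month at 31.5 mills → $2145000 × 3.15% × 1/12 = $5630.6250
September 1 – November 30, 2000: 3 months at 20 mills → $2145000 × 2% × 3/12 = $10725.0000
December 1 – December 31, 2000: 1 month at 13.5 mills → $2145000 × 1.35% × 1/12 = $2413.1250
Total = $45045.0000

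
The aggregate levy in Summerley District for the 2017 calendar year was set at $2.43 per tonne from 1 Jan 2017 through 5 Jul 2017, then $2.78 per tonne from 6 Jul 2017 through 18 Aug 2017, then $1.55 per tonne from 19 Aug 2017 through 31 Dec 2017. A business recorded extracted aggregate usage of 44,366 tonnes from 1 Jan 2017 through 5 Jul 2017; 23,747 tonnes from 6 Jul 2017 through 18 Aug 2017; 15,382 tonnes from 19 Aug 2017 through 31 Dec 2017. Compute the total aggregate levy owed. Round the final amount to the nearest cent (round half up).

1 Jan – 5 Jul 2017: 44,366 tonnes at $2.43/tonne → $107809.38
6 Jul – 18 Aug 2017: 23,747 tonnes at $2.78/tonne → $66016.66
19 Aug – 31 Dec 2017: 15,382 tonnes at $1.55/tonne → $23842.10

$197668.14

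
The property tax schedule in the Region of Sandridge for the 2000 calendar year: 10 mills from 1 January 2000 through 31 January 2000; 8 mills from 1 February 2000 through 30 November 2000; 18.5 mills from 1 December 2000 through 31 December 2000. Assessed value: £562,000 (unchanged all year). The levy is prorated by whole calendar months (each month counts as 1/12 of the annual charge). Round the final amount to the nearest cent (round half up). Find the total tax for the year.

£5,081.42

1 January – 31 January 2000: 1 month at 10 mills → £562,000 × 1% × 1/12 = £468.3333
1 February – 30 November 2000: 10 months at 8 mills → £562,000 × 0.8% × 10/12 = £3,746.6667
1 December – 31 December 2000: 1 month at 18.5 mills → £562,000 × 1.85% × 1/12 = £866.4167
Total = £5,081.4167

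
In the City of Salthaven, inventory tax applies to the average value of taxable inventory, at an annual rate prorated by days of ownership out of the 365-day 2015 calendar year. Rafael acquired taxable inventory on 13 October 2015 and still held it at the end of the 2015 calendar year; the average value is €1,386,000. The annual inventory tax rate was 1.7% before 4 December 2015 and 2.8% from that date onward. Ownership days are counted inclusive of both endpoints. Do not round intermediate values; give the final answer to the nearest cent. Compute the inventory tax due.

€6,333.83

13 October – 3 December 2015: 52 days at 1.7% → €1,386,000 × 1.7% × 52/365 = €3,356.7781
4 December – 31 December 2015: 28 days at 2.8% → €1,386,000 × 2.8% × 28/365 = €2,977.0521
Total = €6,333.8301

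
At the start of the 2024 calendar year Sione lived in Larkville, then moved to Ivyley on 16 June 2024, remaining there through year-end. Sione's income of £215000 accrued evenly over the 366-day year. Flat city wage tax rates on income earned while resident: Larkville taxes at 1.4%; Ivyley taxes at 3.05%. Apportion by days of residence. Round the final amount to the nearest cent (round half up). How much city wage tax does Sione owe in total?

£4938.83

Larkville, 1 January – 15 June 2024: 167 days → £215000 × 1.4% × 167/366 = £1373.4153
Ivyley, 16 June – 31 December 2024: 199 days → £215000 × 3.05% × 199/366 = £3565.4167
Total = £4938.8320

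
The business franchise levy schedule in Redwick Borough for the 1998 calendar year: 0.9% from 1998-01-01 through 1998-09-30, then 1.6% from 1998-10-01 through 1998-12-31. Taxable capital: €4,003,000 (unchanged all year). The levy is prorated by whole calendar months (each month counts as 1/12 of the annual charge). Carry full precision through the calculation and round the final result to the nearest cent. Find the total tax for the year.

1998-01-01 to 1998-09-30: 9 months at 0.9% → €4,003,000 × 0.9% × 9/12 = €27,020.2500
1998-10-01 to 1998-12-31: 3 months at 1.6% → €4,003,000 × 1.6% × 3/12 = €16,012.0000
Total = €43,032.2500

€43,032.25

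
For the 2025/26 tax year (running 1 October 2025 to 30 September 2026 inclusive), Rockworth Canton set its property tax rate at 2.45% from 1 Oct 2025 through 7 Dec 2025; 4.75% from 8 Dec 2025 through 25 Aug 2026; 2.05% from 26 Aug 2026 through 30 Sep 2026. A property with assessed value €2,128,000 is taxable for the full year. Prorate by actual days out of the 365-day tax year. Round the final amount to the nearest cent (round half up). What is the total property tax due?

€86,294.77

1 Oct – 7 Dec 2025: 68 days at 2.45% → €2,128,000 × 2.45% × 68/365 = €9,713.0082
8 Dec 2025 – 25 Aug 2026: 261 days at 4.75% → €2,128,000 × 4.75% × 261/365 = €72,279.1233
26 Aug – 30 Sep 2026: 36 days at 2.05% → €2,128,000 × 2.05% × 36/365 = €4,302.6411
Total = €86,294.7726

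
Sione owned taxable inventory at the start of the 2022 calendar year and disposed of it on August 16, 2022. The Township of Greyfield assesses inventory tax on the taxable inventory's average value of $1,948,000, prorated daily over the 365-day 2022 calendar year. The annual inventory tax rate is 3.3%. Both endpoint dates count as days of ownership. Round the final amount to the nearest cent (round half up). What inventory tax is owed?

Days held (January 1 – August 16, 2022): 228 out of 365
Tax = $1,948,000 × 3.3% × 228/365 = $40,155.4849

$40,155.48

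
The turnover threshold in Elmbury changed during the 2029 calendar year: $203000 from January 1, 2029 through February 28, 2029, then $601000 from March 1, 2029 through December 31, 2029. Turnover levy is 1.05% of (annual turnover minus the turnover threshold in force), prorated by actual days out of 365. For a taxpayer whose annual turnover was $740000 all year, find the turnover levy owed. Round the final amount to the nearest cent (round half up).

January 1 – February 28, 2029: 59 days, exemption $203000 → ($740000 − $203000) × 1.05% × 59/365 = $911.4288
March 1 – December 31, 2029: 306 days, exemption $601000 → ($740000 − $601000) × 1.05% × 306/365 = $1223.5808
Total = $2135.0096

$2135.01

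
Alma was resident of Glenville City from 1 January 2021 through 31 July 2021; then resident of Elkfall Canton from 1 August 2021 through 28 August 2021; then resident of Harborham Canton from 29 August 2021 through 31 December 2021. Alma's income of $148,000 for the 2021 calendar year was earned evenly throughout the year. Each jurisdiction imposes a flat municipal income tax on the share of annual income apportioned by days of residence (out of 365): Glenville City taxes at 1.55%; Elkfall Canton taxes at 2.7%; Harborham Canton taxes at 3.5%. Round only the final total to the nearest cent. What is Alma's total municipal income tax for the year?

Glenville City, 1 January – 31 July 2021: 212 days → $148,000 × 1.55% × 212/365 = $1,332.4055
Elkfall Canton, 1 August – 28 August 2021: 28 days → $148,000 × 2.7% × 28/365 = $306.5425
Harborham Canton, 29 August – 31 December 2021: 125 days → $148,000 × 3.5% × 125/365 = $1,773.9726
Total = $3,412.9205

$3,412.92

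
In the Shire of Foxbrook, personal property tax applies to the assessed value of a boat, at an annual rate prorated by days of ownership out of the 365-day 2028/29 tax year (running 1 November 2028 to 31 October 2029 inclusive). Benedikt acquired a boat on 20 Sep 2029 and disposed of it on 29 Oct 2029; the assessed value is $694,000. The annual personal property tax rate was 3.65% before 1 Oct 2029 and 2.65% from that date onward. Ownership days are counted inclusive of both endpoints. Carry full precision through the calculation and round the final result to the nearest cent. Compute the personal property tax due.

20 Sep – 30 Sep 2029: 11 days at 3.65% → $694,000 × 3.65% × 11/365 = $763.4000
1 Oct – 29 Oct 2029: 29 days at 2.65% → $694,000 × 2.65% × 29/365 = $1,461.2027
Total = $2,224.6027

$2,224.60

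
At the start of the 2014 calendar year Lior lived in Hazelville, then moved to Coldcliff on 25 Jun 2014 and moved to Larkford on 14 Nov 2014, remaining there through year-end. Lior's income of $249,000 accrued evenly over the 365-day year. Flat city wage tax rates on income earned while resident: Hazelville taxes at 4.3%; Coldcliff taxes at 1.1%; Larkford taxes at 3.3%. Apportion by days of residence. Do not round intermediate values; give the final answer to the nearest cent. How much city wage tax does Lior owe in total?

$7,279.67

Hazelville, 1 Jan – 24 Jun 2014: 175 days → $249,000 × 4.3% × 175/365 = $5,133.4932
Coldcliff, 25 Jun – 13 Nov 2014: 142 days → $249,000 × 1.1% × 142/365 = $1,065.5836
Larkford, 14 Nov – 31 Dec 2014: 48 days → $249,000 × 3.3% × 48/365 = $1,080.5918
Total = $7,279.6685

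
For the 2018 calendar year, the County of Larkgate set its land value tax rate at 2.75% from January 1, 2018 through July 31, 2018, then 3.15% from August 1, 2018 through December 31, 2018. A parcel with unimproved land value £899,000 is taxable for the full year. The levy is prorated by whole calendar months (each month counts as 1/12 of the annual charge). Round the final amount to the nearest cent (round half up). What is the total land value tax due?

£26,220.83

January 1 – July 31, 2018: 7 months at 2.75% → £899,000 × 2.75% × 7/12 = £14,421.4583
August 1 – December 31, 2018: 5 months at 3.15% → £899,000 × 3.15% × 5/12 = £11,799.3750
Total = £26,220.8333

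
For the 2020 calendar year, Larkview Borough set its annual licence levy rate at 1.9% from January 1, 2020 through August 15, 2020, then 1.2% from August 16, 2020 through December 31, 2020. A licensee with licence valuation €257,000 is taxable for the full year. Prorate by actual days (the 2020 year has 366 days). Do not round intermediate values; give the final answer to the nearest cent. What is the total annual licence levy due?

January 1 – August 15, 2020: 228 days at 1.9% → €257,000 × 1.9% × 228/366 = €3,041.8689
August 16 – December 31, 2020: 138 days at 1.2% → €257,000 × 1.2% × 138/366 = €1,162.8197
Total = €4,204.6885

€4,204.69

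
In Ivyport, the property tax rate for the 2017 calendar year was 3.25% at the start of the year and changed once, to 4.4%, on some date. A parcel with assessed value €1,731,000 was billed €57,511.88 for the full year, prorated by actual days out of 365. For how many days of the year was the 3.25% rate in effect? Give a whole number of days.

342 days

Let d = days at the first rate; then 365 − d days at the second rate.
€1,731,000 × [3.25%·d + 4.4%·(365−d)] / 365 = €57,511.88
Solving gives d = 342, so the new rate took effect on 9 Dec 2017.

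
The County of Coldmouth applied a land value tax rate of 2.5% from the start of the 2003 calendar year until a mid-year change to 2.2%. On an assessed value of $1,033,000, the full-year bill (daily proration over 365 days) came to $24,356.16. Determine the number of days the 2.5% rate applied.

192 days

Let d = days at the first rate; then 365 − d days at the second rate.
$1,033,000 × [2.5%·d + 2.2%·(365−d)] / 365 = $24,356.16
Solving gives d = 192, so the new rate took effect on 12 Jul 2003.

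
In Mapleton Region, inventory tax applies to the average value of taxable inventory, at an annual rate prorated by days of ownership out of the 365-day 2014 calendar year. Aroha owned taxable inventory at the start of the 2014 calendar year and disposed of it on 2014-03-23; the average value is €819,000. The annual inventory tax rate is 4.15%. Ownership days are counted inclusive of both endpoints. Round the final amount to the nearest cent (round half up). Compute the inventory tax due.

€7,635.77

Days held (2014-01-01 to 2014-03-23): 82 out of 365
Tax = €819,000 × 4.15% × 82/365 = €7,635.7726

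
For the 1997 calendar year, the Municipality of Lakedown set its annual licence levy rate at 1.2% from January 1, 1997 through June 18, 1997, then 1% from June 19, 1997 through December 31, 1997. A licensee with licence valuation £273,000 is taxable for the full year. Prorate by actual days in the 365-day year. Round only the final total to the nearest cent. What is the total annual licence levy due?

£2,982.81

January 1 – June 18, 1997: 169 days at 1.2% → £273,000 × 1.2% × 169/365 = £1,516.8329
June 19 – December 31, 1997: 196 days at 1% → £273,000 × 1% × 196/365 = £1,465.9726
Total = £2,982.8055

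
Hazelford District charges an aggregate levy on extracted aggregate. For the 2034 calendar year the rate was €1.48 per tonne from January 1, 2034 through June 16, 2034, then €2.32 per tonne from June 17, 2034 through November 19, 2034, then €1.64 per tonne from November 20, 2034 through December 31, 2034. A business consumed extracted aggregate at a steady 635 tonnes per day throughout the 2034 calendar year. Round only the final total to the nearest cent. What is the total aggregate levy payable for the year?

€430504.60

January 1 – June 16, 2034: 167 days × 635 tonnes/day = 106,045 tonnes at €1.48/tonne → €156946.60
June 17 – November 19, 2034: 156 days × 635 tonnes/day = 99,060 tonnes at €2.32/tonne → €229819.20
November 20 – December 31, 2034: 42 days × 635 tonnes/day = 26,670 tonnes at €1.64/tonne → €43738.80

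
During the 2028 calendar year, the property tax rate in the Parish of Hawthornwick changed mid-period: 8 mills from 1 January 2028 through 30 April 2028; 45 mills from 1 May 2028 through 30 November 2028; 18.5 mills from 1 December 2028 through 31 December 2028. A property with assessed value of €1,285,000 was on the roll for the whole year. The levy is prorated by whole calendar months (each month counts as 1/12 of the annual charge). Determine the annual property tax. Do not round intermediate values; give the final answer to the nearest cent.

1 January – 30 April 2028: 4 months at 8 mills → €1,285,000 × 0.8% × 4/12 = €3,426.6667
1 May – 30 November 2028: 7 months at 45 mills → €1,285,000 × 4.5% × 7/12 = €33,731.2500
1 December – 31 December 2028: 1 month at 18.5 mills → €1,285,000 × 1.85% × 1/12 = €1,981.0417
Total = €39,138.9583

€39,138.96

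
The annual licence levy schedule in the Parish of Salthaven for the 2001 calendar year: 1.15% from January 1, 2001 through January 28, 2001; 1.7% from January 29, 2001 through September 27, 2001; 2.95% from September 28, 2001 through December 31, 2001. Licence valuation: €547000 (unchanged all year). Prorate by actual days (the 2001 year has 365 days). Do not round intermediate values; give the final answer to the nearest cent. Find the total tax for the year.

€10847.83

January 1 – January 28, 2001: 28 days at 1.15% → €547000 × 1.15% × 28/365 = €482.5589
January 29 – September 27, 2001: 242 days at 1.7% → €547000 × 1.7% × 242/365 = €6165.3644
September 28 – December 31, 2001: 95 days at 2.95% → €547000 × 2.95% × 95/365 = €4199.9110
Total = €10847.8342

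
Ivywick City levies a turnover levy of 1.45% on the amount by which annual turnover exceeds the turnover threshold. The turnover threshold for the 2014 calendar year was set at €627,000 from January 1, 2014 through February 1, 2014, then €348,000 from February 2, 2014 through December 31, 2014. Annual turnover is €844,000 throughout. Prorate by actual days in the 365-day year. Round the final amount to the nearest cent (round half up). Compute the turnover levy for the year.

€6,837.33

January 1 – February 1, 2014: 32 days, exemption €627,000 → (€844,000 − €627,000) × 1.45% × 32/365 = €275.8575
February 2 – December 31, 2014: 333 days, exemption €348,000 → (€844,000 − €348,000) × 1.45% × 333/365 = €6,561.4685
Total = €6,837.3260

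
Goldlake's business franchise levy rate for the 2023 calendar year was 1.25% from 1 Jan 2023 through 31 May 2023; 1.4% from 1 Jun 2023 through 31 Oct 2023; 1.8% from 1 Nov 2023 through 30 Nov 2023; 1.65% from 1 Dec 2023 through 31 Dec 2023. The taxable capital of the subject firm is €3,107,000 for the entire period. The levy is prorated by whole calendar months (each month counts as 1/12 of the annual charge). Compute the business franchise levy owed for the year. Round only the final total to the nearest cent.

1 Jan – 31 May 2023: 5 months at 1.25% → €3,107,000 × 1.25% × 5/12 = €16,182.2917
1 Jun – 31 Oct 2023: 5 months at 1.4% → €3,107,000 × 1.4% × 5/12 = €18,124.1667
1 Nov – 30 Nov 2023: 1 month at 1.8% → €3,107,000 × 1.8% × 1/12 = €4,660.5000
1 Dec – 31 Dec 2023: 1 month at 1.65% → €3,107,000 × 1.65% × 1/12 = €4,272.1250
Total = €43,239.0833

€43,239.08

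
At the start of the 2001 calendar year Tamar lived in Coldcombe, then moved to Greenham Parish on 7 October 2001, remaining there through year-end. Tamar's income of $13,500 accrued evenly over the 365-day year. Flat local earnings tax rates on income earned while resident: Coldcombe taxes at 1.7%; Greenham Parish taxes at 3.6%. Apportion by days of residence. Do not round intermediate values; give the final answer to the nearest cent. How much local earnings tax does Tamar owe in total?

$289.94

Coldcombe, 1 January – 6 October 2001: 279 days → $13,500 × 1.7% × 279/365 = $175.4260
Greenham Parish, 7 October – 31 December 2001: 86 days → $13,500 × 3.6% × 86/365 = $114.5096
Total = $289.9356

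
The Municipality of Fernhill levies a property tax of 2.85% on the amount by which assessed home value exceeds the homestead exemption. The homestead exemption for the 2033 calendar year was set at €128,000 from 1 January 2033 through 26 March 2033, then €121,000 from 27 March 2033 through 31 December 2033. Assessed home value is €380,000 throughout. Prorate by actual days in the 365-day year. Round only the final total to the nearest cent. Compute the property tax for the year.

1 January – 26 March 2033: 85 days, exemption €128,000 → (€380,000 − €128,000) × 2.85% × 85/365 = €1,672.5205
27 March – 31 December 2033: 280 days, exemption €121,000 → (€380,000 − €121,000) × 2.85% × 280/365 = €5,662.5205
Total = €7,335.0411

€7,335.04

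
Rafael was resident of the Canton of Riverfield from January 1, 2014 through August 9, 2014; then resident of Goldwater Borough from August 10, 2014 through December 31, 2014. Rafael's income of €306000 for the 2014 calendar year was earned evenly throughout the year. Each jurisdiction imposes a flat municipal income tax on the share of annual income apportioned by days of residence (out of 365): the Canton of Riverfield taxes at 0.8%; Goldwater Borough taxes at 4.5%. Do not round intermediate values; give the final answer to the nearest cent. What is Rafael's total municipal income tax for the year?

€6914.76

The Canton of Riverfield, January 1 – August 9, 2014: 221 days → €306000 × 0.8% × 221/365 = €1482.2137
Goldwater Borough, August 10 – December 31, 2014: 144 days → €306000 × 4.5% × 144/365 = €5432.5479
Total = €6914.7616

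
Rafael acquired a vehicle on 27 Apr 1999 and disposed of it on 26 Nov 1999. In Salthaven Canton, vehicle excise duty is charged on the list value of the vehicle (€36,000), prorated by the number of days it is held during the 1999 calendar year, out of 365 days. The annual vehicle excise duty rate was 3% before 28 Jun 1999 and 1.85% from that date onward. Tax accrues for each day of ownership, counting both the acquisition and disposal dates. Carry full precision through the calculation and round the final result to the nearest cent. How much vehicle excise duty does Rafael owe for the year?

€460.80

27 Apr – 27 Jun 1999: 62 days at 3% → €36,000 × 3% × 62/365 = €183.4521
28 Jun – 26 Nov 1999: 152 days at 1.85% → €36,000 × 1.85% × 152/365 = €277.3479
Total = €460.8000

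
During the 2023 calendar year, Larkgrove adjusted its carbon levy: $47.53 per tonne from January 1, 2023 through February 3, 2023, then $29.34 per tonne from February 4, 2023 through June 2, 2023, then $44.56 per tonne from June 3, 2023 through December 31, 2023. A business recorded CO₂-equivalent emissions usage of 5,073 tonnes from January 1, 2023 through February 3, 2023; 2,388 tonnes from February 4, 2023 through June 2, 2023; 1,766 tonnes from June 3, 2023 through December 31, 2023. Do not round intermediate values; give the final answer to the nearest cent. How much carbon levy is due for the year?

January 1 – February 3, 2023: 5,073 tonnes at $47.53/tonne → $241119.69
February 4 – June 2, 2023: 2,388 tonnes at $29.34/tonne → $70063.92
June 3 – December 31, 2023: 1,766 tonnes at $44.56/tonne → $78692.96

$389876.57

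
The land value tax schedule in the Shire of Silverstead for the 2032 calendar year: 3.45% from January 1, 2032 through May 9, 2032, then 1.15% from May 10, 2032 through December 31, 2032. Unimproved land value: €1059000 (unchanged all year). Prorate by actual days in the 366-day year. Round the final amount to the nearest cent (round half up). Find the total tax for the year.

January 1 – May 9, 2032: 130 days at 3.45% → €1059000 × 3.45% × 130/366 = €12977.0902
May 10 – December 31, 2032: 236 days at 1.15% → €1059000 × 1.15% × 236/366 = €7852.8033
Total = €20829.8934

€20829.89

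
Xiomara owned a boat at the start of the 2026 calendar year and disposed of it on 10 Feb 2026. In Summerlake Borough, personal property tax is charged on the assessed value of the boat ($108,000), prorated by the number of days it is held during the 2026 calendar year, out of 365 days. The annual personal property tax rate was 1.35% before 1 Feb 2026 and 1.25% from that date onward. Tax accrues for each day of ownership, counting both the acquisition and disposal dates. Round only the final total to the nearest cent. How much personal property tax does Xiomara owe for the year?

1 Jan – 31 Jan 2026: 31 days at 1.35% → $108,000 × 1.35% × 31/365 = $123.8301
1 Feb – 10 Feb 2026: 10 days at 1.25% → $108,000 × 1.25% × 10/365 = $36.9863
Total = $160.8164

$160.82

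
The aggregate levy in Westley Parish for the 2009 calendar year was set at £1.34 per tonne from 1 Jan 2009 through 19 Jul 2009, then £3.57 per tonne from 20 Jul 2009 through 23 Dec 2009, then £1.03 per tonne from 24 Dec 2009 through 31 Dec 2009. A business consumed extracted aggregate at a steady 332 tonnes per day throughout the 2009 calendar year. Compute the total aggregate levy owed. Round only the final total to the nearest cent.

£277,794.36

1 Jan – 19 Jul 2009: 200 days × 332 tonnes/day = 66,400 tonnes at £1.34/tonne → £88,976.00
20 Jul – 23 Dec 2009: 157 days × 332 tonnes/day = 52,124 tonnes at £3.57/tonne → £186,082.68
24 Dec – 31 Dec 2009: 8 days × 332 tonnes/day = 2,656 tonnes at £1.03/tonne → £2,735.68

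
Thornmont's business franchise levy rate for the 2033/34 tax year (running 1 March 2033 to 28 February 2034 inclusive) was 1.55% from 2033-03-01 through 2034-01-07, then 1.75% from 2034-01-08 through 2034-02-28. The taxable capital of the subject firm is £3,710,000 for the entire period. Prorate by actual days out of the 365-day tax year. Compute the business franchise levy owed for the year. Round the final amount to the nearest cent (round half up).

2033-03-01 to 2034-01-07: 313 days at 1.55% → £3,710,000 × 1.55% × 313/365 = £49,312.5068
2034-01-08 to 2034-02-28: 52 days at 1.75% → £3,710,000 × 1.75% × 52/365 = £9,249.5890
Total = £58,562.0959

£58,562.10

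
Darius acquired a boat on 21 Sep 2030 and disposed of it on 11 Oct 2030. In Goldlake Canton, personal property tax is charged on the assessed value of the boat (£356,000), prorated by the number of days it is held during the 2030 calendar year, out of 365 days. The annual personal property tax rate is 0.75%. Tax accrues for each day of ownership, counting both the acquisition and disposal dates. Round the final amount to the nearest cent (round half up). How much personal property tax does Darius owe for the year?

£153.62

Days held (21 Sep – 11 Oct 2030): 21 out of 365
Tax = £356,000 × 0.75% × 21/365 = £153.6164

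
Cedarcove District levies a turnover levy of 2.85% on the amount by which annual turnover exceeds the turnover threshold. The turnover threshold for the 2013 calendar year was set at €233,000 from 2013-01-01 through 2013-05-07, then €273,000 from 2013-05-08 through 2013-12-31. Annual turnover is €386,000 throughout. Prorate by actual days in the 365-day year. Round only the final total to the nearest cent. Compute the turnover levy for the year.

€3,617.16

2013-01-01 to 2013-05-07: 127 days, exemption €233,000 → (€386,000 − €233,000) × 2.85% × 127/365 = €1,517.2151
2013-05-08 to 2013-12-31: 238 days, exemption €273,000 → (€386,000 − €273,000) × 2.85% × 238/365 = €2,099.9425
Total = €3,617.1575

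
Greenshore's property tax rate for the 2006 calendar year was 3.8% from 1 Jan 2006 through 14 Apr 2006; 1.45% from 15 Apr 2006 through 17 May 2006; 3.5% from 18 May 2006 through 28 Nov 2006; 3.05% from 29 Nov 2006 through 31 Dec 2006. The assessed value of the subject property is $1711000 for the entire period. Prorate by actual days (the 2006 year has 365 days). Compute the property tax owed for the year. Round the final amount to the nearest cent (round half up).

$57480.22

1 Jan – 14 Apr 2006: 104 days at 3.8% → $1711000 × 3.8% × 104/365 = $18525.6767
15 Apr – 17 May 2006: 33 days at 1.45% → $1711000 × 1.45% × 33/365 = $2243.0507
18 May – 28 Nov 2006: 195 days at 3.5% → $1711000 × 3.5% × 195/365 = $31993.3562
29 Nov – 31 Dec 2006: 33 days at 3.05% → $1711000 × 3.05% × 33/365 = $4718.1411
Total = $57480.2247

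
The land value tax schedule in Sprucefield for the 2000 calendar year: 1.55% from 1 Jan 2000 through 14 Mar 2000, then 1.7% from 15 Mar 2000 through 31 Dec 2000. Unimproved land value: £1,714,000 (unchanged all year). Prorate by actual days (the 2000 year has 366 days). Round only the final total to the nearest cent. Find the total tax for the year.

£28,618.18

1 Jan – 14 Mar 2000: 74 days at 1.55% → £1,714,000 × 1.55% × 74/366 = £5,371.4699
15 Mar – 31 Dec 2000: 292 days at 1.7% → £1,714,000 × 1.7% × 292/366 = £23,246.7104
Total = £28,618.1803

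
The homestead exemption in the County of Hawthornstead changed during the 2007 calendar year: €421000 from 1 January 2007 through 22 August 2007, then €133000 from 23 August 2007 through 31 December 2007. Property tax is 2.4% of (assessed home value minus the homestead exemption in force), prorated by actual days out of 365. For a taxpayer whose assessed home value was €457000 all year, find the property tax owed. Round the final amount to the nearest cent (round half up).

€3344.75

1 January – 22 August 2007: 234 days, exemption €421000 → (€457000 − €421000) × 2.4% × 234/365 = €553.9068
23 August – 31 December 2007: 131 days, exemption €133000 → (€457000 − €133000) × 2.4% × 131/365 = €2790.8384
Total = €3344.7452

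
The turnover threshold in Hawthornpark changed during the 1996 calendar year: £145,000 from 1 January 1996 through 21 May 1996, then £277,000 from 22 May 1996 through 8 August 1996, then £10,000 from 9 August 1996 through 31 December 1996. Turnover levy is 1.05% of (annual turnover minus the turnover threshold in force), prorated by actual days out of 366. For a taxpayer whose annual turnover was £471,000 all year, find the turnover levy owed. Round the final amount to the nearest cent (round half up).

£3,685.41

1 January – 21 May 1996: 142 days, exemption £145,000 → (£471,000 − £145,000) × 1.05% × 142/366 = £1,328.0492
22 May – 8 August 1996: 79 days, exemption £277,000 → (£471,000 − £277,000) × 1.05% × 79/366 = £439.6803
9 August – 31 December 1996: 145 days, exemption £10,000 → (£471,000 − £10,000) × 1.05% × 145/366 = £1,917.6844
Total = £3,685.4139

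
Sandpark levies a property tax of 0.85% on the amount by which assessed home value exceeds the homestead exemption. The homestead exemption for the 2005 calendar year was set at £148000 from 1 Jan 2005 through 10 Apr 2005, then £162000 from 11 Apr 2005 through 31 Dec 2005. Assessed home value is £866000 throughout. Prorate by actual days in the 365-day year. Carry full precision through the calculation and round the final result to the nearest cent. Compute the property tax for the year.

1 Jan – 10 Apr 2005: 100 days, exemption £148000 → (£866000 − £148000) × 0.85% × 100/365 = £1672.0548
11 Apr – 31 Dec 2005: 265 days, exemption £162000 → (£866000 − £162000) × 0.85% × 265/365 = £4344.5479
Total = £6016.6027

£6016.60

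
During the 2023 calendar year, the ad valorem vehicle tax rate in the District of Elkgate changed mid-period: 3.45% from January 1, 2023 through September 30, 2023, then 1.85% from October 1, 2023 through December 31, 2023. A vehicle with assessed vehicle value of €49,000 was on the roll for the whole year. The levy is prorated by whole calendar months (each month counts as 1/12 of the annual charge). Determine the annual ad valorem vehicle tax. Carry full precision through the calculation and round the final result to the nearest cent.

€1,494.50

January 1 – September 30, 2023: 9 months at 3.45% → €49,000 × 3.45% × 9/12 = €1,267.8750
October 1 – December 31, 2023: 3 months at 1.85% → €49,000 × 1.85% × 3/12 = €226.6250
Total = €1,494.5000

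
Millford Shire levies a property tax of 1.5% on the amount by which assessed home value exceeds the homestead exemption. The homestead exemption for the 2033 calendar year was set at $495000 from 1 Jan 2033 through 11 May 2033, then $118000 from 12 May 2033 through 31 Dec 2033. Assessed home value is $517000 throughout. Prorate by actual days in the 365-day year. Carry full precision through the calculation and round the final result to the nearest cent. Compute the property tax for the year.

$3955.40

1 Jan – 11 May 2033: 131 days, exemption $495000 → ($517000 − $495000) × 1.5% × 131/365 = $118.4384
12 May – 31 Dec 2033: 234 days, exemption $118000 → ($517000 − $118000) × 1.5% × 234/365 = $3836.9589
Total = $3955.3973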